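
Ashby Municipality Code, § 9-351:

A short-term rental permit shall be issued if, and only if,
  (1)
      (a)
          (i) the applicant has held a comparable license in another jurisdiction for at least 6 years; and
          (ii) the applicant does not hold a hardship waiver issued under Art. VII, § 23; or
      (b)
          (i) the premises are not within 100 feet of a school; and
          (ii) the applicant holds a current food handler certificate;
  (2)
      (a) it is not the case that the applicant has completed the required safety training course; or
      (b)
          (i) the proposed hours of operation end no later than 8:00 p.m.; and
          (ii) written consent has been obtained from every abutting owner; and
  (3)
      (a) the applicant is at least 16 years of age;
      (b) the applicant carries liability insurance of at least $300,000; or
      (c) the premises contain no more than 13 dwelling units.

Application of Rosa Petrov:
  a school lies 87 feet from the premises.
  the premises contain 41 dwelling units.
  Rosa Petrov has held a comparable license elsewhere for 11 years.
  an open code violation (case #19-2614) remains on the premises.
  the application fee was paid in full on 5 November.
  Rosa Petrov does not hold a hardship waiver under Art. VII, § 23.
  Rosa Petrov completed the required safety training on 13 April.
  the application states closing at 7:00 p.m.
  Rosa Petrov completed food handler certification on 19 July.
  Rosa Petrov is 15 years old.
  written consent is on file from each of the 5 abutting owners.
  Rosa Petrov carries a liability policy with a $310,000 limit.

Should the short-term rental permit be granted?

Yes — granted.

(i) prior license ≥ 6 yr — met.
(ii) not (hardship waiver) — satisfied.
(a) = T AND T = true.
(i) ≥100 ft from school — fails.
(ii) food handler cert. — met.
(b) = F AND T = false.
(1) = T OR F = true.
(a) not (safety training) — not met.
(i) closes by 8 p.m. — satisfied.
(ii) all abutters consent — satisfied.
(b): T AND T → true.
(2) = F OR T = true.
(a) age ≥ 16 — not met.
(b) insurance ≥ $300,000 — satisfied.
(c) ≤ 13 units — fails.
(3): F OR T OR F → true.
So Overall is satisfied (T AND T AND T).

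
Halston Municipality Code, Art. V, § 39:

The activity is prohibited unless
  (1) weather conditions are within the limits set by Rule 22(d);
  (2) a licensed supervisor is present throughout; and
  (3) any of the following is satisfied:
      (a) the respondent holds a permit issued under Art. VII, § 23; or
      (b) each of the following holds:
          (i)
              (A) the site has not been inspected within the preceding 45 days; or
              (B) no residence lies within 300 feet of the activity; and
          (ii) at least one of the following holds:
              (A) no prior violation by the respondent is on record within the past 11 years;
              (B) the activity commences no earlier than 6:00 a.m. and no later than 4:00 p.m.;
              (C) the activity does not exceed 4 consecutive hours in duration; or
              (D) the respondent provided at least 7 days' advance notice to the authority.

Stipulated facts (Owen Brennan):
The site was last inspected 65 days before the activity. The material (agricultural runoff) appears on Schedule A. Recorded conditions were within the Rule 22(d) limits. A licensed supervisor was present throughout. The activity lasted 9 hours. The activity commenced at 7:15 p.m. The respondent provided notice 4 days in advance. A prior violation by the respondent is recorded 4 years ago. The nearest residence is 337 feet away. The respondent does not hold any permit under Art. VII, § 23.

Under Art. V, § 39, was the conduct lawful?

No — unlawful.

(1) weather ok — satisfied.
(2) supervisor present — holds.
(a) holds permit — not satisfied.
(A) not (site inspected) — holds.
(B) no residence in 300 ft — satisfied.
So (i) is satisfied (T OR T).
(A) no prior violation — not met.
(B) start within hours — not satisfied.
(C) ≤ 4 hrs duration — not met.
(D) ≥7 days' notice — fails.
So (ii) is not satisfied (F OR F OR F OR F).
(b) = T AND F = false.
(3) = F OR F = false.
Overall: T AND T AND F → false.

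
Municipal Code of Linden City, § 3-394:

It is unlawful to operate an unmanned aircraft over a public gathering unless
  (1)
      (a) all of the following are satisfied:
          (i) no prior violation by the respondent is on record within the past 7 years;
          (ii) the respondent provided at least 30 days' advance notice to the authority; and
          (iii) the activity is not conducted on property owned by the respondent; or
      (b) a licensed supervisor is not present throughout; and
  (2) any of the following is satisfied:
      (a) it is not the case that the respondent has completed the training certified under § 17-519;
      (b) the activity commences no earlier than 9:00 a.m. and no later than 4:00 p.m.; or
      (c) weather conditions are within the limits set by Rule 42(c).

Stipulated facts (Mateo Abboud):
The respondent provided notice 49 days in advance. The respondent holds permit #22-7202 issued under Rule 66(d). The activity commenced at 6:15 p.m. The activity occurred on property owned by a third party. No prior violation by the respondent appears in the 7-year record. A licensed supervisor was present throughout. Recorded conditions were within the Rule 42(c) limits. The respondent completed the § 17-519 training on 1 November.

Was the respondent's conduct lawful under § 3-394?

Yes — lawful.

(i) no prior violation — holds.
(ii) ≥30 days' notice — satisfied.
(iii) not (own property) — holds.
So (a) is satisfied (T AND T AND T).
(b) not (supervisor present) — not met.
(1) = T OR F = true.
(a) not (training certified) — fails.
(b) start within hours — not met.
(c) weather ok — satisfied.
So (2) is satisfied (F OR F OR T).
So Overall is satisfied (T AND T).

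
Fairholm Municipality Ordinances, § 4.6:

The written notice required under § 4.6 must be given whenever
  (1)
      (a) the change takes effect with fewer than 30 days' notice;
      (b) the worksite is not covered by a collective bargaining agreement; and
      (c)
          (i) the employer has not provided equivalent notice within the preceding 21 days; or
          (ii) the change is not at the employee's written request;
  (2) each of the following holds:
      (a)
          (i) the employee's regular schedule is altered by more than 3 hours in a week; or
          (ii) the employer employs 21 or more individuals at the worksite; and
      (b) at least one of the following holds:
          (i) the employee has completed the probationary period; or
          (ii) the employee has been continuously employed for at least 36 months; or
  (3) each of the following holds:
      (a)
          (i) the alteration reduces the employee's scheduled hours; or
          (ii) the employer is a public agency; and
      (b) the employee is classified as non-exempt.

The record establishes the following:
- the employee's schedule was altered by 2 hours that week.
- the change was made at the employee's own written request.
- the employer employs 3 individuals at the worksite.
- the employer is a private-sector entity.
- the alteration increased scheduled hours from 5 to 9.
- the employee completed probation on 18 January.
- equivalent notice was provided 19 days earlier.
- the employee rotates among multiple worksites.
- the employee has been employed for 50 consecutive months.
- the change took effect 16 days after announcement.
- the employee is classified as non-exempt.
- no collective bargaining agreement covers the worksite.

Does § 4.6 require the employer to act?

No — not required.

(a) < 30 days' notice — satisfied.
(b) no CBA — satisfied.
(i) no recent notice — not met.
(ii) not employee-requested — not met.
So (c) is not satisfied (F OR F).
(1) = T AND T AND F = false.
(i) schedule shift > 3h — fails.
(ii) ≥ 21 at site — not met.
So (a) is not satisfied (F OR F).
(i) past probation — holds.
(ii) tenure ≥ 36 mo. — satisfied.
(b) = T OR T = true.
(2) = F AND T = false.
(i) hours reduced — fails.
(ii) public agency — not met.
(a) = F OR F = false.
(b) non-exempt — holds.
So (3) is not satisfied (F AND T).
Overall: F OR F OR F → false.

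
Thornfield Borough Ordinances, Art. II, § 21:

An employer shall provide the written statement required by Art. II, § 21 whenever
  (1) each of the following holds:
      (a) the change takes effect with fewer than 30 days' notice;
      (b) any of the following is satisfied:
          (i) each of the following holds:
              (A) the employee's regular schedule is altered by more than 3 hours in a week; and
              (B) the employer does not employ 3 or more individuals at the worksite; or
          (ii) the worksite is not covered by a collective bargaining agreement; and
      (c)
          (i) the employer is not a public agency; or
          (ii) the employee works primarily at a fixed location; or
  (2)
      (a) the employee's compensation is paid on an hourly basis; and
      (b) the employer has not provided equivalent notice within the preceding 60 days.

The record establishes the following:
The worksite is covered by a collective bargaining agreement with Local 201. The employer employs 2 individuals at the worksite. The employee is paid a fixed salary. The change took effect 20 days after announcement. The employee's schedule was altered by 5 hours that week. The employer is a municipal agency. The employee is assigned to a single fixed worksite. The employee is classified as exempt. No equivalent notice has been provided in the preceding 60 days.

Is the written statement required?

Yes — required.

(a) < 30 days' notice — holds.
(A) schedule shift > 3h — satisfied.
(B) not (≥ 3 at site) — met.
So (i) is satisfied (T AND T).
(ii) no CBA — not satisfied.
(b): T OR F → true.
(i) not (public agency) — fails.
(ii) fixed location — met.
So (c) is satisfied (F OR T).
So (1) is satisfied (T AND T AND T).
(a) hourly-paid — not satisfied.
(b) no recent notice — holds.
So (2) is not satisfied (F AND T).
Overall: T OR F → true.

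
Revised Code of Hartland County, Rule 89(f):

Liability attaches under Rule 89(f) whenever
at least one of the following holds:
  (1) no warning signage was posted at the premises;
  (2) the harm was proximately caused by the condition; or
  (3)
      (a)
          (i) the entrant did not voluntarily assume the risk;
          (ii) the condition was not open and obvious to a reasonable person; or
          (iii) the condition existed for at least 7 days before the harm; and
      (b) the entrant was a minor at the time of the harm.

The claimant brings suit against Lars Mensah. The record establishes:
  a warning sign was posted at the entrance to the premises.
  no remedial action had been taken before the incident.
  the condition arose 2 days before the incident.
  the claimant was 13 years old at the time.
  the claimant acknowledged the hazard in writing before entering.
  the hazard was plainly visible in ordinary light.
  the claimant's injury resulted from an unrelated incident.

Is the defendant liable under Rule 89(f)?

No — not liable.

(1) no signage posted — not met.
(2) proximate cause — fails.
(i) no assumed risk — not satisfied.
(ii) not open/obvious — fails.
(iii) condition ≥7 days old — not met.
So (a) is not satisfied (F OR F OR F).
(b) entrant a minor — holds.
(3) = F AND T = false.
So Overall is not satisfied (F OR F OR F).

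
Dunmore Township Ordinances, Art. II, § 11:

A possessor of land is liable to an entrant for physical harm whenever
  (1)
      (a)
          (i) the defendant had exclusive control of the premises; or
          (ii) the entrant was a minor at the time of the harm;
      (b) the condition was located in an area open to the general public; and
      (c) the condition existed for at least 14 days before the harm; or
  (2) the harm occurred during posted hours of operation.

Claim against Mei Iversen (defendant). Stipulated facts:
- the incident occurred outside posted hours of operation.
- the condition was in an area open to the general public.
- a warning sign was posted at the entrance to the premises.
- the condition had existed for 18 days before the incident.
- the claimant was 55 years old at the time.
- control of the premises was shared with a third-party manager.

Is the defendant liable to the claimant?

No — not liable.

(i) exclusive control — fails.
(ii) entrant a minor — not satisfied.
(a) = F OR F = false.
(b) public area — holds.
(c) condition ≥14 days old — holds.
(1) = F AND T AND T = false.
(2) during posted hours — fails.
So Overall is not satisfied (F OR F).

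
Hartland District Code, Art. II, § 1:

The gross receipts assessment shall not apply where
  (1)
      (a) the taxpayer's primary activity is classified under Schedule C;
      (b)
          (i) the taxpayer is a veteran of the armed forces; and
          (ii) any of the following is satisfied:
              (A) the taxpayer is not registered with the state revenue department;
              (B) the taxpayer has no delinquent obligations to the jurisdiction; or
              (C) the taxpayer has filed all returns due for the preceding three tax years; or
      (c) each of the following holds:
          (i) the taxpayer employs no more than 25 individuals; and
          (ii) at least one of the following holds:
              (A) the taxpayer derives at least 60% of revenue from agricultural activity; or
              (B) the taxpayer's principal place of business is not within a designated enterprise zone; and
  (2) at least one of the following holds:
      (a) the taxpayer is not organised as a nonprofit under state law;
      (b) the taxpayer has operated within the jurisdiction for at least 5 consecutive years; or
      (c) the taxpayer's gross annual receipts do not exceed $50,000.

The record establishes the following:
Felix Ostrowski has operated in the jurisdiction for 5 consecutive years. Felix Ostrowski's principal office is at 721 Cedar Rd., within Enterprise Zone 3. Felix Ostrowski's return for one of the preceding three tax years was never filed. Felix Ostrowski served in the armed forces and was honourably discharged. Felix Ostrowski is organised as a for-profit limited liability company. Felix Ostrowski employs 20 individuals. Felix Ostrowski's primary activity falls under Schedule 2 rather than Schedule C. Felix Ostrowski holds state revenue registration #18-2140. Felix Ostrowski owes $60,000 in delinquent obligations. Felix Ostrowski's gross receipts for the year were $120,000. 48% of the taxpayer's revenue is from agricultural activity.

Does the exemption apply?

No — not exempt.

(a) Schedule C activity — not met.
(i) veteran — satisfied.
(A) not (state-registered) — not met.
(B) no delinquency — not met.
(C) returns current — not met.
So (ii) is not satisfied (F OR F OR F).
(b): T AND F → false.
(i) ≤ 25 employees — met.
(A) ≥60% agricultural — not satisfied.
(B) not (in enterprise zone) — not satisfied.
(ii) = F OR F = false.
So (c) is not satisfied (T AND F).
So (1) is not satisfied (F OR F OR F).
(a) not (nonprofit) — holds.
(b) ≥ 5 yrs in jurisdiction — satisfied.
(c) receipts ≤ $50,000 — not met.
So (2) is satisfied (T OR T OR F).
So Overall is not satisfied (F AND T).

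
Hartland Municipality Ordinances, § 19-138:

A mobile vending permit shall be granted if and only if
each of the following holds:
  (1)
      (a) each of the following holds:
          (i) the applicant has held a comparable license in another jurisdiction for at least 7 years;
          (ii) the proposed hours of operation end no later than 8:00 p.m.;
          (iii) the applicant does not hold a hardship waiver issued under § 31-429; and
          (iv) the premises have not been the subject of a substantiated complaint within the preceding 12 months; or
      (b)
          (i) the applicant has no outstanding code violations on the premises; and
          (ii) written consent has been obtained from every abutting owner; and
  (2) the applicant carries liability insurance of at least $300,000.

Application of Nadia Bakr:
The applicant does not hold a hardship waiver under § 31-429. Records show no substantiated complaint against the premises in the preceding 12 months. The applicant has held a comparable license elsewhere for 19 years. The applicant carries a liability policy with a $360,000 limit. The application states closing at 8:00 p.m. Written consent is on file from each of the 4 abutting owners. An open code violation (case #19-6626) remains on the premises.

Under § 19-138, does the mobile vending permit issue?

Yes — granted.

(i) prior license ≥ 7 yr — satisfied.
(ii) closes by 8 p.m. — satisfied.
(iii) not (hardship waiver) — met.
(iv) no complaint in 12 mo. — satisfied.
(a): T AND T AND T AND T → true.
(i) no code violations — fails.
(ii) all abutters consent — holds.
(b) = F AND T = false.
(1): T OR F → true.
(2) insurance ≥ $300,000 — met.
Overall: T AND T → true.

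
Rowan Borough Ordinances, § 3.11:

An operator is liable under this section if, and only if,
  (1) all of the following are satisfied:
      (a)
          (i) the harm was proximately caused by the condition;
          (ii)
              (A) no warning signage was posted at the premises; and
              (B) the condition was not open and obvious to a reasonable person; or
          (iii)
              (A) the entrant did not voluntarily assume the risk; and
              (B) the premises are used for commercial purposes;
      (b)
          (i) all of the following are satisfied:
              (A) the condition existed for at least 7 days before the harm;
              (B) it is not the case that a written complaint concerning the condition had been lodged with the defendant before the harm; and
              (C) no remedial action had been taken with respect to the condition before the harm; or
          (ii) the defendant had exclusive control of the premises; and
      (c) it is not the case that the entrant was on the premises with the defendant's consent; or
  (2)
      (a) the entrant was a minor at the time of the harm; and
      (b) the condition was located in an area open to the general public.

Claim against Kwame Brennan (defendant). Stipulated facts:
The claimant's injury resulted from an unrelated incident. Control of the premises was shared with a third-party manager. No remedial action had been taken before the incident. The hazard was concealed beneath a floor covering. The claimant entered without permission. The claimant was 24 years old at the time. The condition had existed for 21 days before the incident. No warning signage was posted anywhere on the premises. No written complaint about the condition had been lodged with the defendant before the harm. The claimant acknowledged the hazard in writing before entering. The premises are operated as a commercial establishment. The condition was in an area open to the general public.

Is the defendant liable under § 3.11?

(i) proximate cause — not met.
(A) no signage posted — satisfied.
(B) not open/obvious — holds.
(ii) = T AND T = true.
(A) no assumed risk — not met.
(B) commercial use — met.
So (iii) is not satisfied (F AND T).
So (a) is satisfied (F OR T OR F).
(A) condition ≥7 days old — holds.
(B) not (complaint lodged) — met.
(C) no remedial action — holds.
(i): T AND T AND T → true.
(ii) exclusive control — not met.
So (b) is satisfied (T OR F).
(c) not (consent to enter) — holds.
So (1) is satisfied (T AND T AND T).
(a) entrant a minor — fails.
(b) public area — met.
So (2) is not satisfied (F AND T).
Overall = T OR F = true.

Yes — liable.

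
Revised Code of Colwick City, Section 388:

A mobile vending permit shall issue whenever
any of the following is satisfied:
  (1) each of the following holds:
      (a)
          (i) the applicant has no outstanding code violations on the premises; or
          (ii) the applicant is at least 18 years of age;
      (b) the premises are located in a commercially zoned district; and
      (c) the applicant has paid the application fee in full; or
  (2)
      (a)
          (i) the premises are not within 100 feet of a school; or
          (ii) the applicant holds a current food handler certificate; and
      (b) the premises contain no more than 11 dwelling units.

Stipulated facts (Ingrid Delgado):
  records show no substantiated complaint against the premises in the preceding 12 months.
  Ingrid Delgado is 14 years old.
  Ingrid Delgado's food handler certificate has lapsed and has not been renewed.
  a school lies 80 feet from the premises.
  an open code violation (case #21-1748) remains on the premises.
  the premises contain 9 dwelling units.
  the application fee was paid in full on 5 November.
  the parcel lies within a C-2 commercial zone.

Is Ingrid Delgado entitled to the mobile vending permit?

(i) no code violations — not met.
(ii) age ≥ 18 — not met.
So (a) is not satisfied (F OR F).
(b) commercially zoned — satisfied.
(c) fee paid — satisfied.
So (1) is not satisfied (F AND T AND T).
(i) ≥100 ft from school — not satisfied.
(ii) food handler cert. — fails.
So (a) is not satisfied (F OR F).
(b) ≤ 11 units — met.
(2): F AND T → false.
Overall: F OR F → false.

No — denied.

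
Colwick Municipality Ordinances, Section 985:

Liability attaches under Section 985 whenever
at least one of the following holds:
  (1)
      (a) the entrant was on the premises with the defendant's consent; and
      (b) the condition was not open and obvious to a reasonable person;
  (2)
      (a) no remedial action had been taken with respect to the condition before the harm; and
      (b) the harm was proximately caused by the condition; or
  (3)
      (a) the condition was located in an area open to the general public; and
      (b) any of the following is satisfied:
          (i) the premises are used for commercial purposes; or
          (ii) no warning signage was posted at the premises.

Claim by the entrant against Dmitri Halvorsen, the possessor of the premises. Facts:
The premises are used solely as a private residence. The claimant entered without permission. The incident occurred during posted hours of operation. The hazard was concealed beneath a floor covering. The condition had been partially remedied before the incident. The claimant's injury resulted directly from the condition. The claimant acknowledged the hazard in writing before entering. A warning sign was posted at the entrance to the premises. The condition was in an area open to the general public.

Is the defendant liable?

No — not liable.

(a) consent to enter — fails.
(b) not open/obvious — met.
(1) = F AND T = false.
(a) no remedial action — not satisfied.
(b) proximate cause — holds.
(2) = F AND T = false.
(a) public area — met.
(i) commercial use — fails.
(ii) no signage posted — not met.
(b) = F OR F = false.
So (3) is not satisfied (T AND F).
Overall: F OR F OR F → false.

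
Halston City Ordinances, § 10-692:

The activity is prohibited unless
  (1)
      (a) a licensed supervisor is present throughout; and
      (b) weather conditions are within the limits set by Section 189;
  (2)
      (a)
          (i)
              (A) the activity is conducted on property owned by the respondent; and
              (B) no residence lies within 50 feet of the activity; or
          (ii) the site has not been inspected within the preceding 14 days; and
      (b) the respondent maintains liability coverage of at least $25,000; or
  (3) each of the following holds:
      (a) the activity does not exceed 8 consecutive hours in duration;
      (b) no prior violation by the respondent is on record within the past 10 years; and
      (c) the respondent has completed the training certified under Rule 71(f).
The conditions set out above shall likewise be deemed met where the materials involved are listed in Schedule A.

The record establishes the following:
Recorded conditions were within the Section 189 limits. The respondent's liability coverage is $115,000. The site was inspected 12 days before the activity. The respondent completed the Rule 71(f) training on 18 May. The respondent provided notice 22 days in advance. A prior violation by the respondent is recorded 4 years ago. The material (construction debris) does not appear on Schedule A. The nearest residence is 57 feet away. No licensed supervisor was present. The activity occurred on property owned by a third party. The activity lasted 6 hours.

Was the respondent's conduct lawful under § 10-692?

No — unlawful.

(a) supervisor present — fails.
(b) weather ok — satisfied.
So (1) is not satisfied (F AND T).
(A) own property — not met.
(B) no residence in 50 ft — satisfied.
(i) = F AND T = false.
(ii) not (site inspected) — fails.
(a) = F OR F = false.
(b) coverage ≥ $25,000 — met.
(2): F AND T → false.
(a) ≤ 8 hrs duration — satisfied.
(b) no prior violation — not satisfied.
(c) training certified — holds.
(3) = T AND F AND T = false.
Overall = F OR F OR F = false.
Exception (Schedule A material) — not satisfied.
Result: main false OR exception false → false.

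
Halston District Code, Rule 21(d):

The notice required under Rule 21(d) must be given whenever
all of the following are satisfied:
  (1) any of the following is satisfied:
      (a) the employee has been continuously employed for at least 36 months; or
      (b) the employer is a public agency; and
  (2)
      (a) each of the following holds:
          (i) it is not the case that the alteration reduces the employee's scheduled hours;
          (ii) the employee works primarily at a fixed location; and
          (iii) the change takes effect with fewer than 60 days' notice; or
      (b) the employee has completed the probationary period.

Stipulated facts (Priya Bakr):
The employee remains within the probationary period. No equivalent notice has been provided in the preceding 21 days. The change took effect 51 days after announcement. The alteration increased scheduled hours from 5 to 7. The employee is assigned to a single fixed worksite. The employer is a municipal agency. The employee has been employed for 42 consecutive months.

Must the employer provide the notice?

Yes — required.

(a) tenure ≥ 36 mo. — holds.
(b) public agency — holds.
(1) = T OR T = true.
(i) not (hours reduced) — holds.
(ii) fixed location — satisfied.
(iii) < 60 days' notice — satisfied.
(a): T AND T AND T → true.
(b) past probation — fails.
(2): T OR F → true.
Overall = T AND T = true.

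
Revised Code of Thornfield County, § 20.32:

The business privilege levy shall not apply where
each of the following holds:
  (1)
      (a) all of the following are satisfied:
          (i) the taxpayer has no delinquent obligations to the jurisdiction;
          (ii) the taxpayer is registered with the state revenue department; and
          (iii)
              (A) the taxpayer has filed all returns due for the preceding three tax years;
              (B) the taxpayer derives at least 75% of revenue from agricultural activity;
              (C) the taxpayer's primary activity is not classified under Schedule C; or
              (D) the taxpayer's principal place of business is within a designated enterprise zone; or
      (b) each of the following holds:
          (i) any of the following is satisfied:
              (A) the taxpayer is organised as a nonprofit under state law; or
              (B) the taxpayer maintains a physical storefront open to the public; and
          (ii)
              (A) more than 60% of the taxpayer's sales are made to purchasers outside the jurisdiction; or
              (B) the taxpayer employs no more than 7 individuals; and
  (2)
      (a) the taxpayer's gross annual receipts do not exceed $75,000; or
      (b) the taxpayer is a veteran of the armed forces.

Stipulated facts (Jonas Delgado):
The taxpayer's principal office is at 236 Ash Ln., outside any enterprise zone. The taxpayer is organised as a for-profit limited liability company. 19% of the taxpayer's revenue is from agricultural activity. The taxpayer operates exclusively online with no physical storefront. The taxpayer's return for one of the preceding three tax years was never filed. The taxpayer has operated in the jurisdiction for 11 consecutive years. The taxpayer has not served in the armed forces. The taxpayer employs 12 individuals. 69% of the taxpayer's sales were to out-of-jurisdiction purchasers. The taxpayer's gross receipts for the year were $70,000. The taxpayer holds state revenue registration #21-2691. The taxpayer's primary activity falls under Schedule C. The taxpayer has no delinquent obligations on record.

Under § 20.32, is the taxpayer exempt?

(i) no delinquency — met.
(ii) state-registered — satisfied.
(A) returns current — not met.
(B) ≥75% agricultural — not satisfied.
(C) not (Schedule C activity) — not met.
(D) in enterprise zone — not met.
(iii): F OR F OR F OR F → false.
So (a) is not satisfied (T AND T AND F).
(A) nonprofit — fails.
(B) has storefront — not satisfied.
(i) = F OR F = false.
(A) >60% out-of-jur. sales — holds.
(B) ≤ 7 employees — not met.
So (ii) is satisfied (T OR F).
So (b) is not satisfied (F AND T).
So (1) is not satisfied (F OR F).
(a) receipts ≤ $75,000 — met.
(b) veteran — not satisfied.
So (2) is satisfied (T OR F).
Overall: F AND T → false.

No — not exempt.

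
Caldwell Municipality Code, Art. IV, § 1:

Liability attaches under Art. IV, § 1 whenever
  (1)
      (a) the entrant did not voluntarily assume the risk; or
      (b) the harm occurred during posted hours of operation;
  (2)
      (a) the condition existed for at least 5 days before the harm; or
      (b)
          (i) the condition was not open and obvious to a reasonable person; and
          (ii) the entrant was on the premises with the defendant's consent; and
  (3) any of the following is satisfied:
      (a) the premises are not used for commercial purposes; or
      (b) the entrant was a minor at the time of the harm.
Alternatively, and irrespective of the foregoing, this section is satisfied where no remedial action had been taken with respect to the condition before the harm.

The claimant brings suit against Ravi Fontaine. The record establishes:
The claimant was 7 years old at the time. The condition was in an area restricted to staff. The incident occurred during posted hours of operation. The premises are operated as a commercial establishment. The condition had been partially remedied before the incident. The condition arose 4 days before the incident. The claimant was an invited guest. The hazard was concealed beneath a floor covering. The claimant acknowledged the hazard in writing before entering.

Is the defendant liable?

Yes — liable.

(a) no assumed risk — fails.
(b) during posted hours — holds.
So (1) is satisfied (F OR T).
(a) condition ≥5 days old — not satisfied.
(i) not open/obvious — met.
(ii) consent to enter — holds.
(b) = T AND T = true.
So (2) is satisfied (F OR T).
(a) not (commercial use) — not met.
(b) entrant a minor — holds.
So (3) is satisfied (F OR T).
Overall: T AND T AND T → true.
Exception (no remedial action) — not satisfied.
Result: main true OR exception false → true.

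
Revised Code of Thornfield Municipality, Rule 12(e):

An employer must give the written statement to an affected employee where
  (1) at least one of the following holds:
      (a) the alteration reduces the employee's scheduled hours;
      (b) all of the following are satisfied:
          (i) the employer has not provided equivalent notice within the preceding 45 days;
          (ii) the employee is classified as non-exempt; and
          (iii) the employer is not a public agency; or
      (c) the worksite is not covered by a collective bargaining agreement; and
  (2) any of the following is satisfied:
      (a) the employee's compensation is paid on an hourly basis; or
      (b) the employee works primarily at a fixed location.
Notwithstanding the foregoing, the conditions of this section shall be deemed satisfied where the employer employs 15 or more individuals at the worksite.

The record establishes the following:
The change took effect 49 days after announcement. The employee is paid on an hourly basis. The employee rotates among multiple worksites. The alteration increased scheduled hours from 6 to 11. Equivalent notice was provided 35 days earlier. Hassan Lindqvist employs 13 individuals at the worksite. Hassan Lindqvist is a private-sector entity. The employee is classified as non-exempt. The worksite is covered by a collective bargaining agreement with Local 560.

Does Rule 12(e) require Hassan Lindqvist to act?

(a) hours reduced — not met.
(i) no recent notice — not satisfied.
(ii) non-exempt — holds.
(iii) not (public agency) — met.
(b) = F AND T AND T = false.
(c) no CBA — not satisfied.
So (1) is not satisfied (F OR F OR F).
(a) hourly-paid — satisfied.
(b) fixed location — not met.
(2): T OR F → true.
Overall = F AND T = false.
Exception (≥ 15 at site) — not satisfied.
Result: main false OR exception false → false.

No — not required.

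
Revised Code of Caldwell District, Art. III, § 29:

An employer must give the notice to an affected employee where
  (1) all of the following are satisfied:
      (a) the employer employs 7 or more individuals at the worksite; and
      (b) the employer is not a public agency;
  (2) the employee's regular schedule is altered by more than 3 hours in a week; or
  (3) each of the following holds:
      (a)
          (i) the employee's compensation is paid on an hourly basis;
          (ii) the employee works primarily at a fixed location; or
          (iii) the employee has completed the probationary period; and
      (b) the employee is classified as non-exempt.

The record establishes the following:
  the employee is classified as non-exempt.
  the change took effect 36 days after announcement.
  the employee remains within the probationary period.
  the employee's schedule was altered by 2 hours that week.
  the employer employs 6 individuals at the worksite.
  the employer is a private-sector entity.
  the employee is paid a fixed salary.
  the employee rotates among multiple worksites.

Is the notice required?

No — not required.

(a) ≥ 7 at site — not met.
(b) not (public agency) — met.
(1): F AND T → false.
(2) schedule shift > 3h — fails.
(i) hourly-paid — fails.
(ii) fixed location — not met.
(iii) past probation — not satisfied.
So (a) is not satisfied (F OR F OR F).
(b) non-exempt — met.
(3) = F AND T = false.
Overall: F OR F OR F → false.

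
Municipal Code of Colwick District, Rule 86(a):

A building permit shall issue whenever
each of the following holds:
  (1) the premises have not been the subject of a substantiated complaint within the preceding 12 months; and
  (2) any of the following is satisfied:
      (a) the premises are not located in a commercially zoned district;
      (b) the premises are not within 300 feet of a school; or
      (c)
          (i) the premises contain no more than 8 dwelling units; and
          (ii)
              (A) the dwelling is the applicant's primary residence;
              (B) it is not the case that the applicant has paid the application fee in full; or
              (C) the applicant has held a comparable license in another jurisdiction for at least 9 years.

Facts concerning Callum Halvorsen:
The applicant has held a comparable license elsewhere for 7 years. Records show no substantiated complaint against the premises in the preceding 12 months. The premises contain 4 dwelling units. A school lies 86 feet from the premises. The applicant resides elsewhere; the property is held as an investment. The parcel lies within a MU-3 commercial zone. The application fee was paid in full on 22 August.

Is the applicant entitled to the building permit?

No — denied.

(1) no complaint in 12 mo. — holds.
(a) not (commercially zoned) — not satisfied.
(b) ≥300 ft from school — not met.
(i) ≤ 8 units — satisfied.
(A) primary residence — not satisfied.
(B) not (fee paid) — not satisfied.
(C) prior license ≥ 9 yr — not satisfied.
So (ii) is not satisfied (F OR F OR F).
So (c) is not satisfied (T AND F).
(2): F OR F OR F → false.
So Overall is not satisfied (T AND F).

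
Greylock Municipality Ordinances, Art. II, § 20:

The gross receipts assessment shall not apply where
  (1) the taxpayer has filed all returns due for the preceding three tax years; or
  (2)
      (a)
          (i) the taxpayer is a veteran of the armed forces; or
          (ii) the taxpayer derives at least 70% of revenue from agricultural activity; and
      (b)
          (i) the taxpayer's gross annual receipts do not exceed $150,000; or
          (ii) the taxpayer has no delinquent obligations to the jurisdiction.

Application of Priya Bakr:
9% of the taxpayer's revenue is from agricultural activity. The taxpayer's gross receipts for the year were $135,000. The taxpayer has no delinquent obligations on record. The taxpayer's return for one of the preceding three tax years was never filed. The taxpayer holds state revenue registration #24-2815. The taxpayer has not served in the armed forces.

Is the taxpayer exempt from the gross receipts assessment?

No — not exempt.

(1) returns current — not met.
(i) veteran — not met.
(ii) ≥70% agricultural — not met.
(a) = F OR F = false.
(i) receipts ≤ $150,000 — holds.
(ii) no delinquency — met.
(b) = T OR T = true.
(2): F AND T → false.
So Overall is not satisfied (F OR F).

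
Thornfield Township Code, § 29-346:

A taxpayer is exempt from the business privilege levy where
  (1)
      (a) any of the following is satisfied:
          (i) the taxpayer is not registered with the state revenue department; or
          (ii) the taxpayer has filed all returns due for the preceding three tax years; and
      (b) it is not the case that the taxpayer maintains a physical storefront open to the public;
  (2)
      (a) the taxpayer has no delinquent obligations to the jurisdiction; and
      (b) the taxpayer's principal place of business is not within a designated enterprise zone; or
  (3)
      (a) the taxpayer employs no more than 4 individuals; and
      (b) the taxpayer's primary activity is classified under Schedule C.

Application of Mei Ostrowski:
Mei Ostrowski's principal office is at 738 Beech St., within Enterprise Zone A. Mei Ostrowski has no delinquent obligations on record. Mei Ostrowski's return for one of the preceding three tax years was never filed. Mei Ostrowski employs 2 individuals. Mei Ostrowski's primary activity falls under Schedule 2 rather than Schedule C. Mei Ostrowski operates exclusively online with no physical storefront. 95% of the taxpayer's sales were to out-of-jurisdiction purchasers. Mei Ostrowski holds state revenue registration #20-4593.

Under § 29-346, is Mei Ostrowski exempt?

No — not exempt.

(i) not (state-registered) — fails.
(ii) returns current — not satisfied.
(a) = F OR F = false.
(b) not (has storefront) — holds.
So (1) is not satisfied (F AND T).
(a) no delinquency — met.
(b) not (in enterprise zone) — fails.
So (2) is not satisfied (T AND F).
(a) ≤ 4 employees — holds.
(b) Schedule C activity — fails.
(3) = T AND F = false.
Overall: F OR F OR F → false.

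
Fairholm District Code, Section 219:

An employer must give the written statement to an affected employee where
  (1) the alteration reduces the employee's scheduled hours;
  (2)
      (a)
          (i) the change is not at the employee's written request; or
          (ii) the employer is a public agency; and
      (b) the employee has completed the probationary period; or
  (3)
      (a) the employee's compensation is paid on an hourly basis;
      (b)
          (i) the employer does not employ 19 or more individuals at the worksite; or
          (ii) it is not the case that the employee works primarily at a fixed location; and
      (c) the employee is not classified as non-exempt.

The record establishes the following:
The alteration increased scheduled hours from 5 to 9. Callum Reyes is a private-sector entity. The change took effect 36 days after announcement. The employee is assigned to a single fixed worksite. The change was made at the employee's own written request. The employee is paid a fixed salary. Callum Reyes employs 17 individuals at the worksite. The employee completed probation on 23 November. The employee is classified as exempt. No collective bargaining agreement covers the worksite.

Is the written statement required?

(1) hours reduced — not satisfied.
(i) not employee-requested — not satisfied.
(ii) public agency — fails.
(a): F OR F → false.
(b) past probation — met.
(2): F AND T → false.
(a) hourly-paid — not satisfied.
(i) not (≥ 19 at site) — met.
(ii) not (fixed location) — not satisfied.
(b): T OR F → true.
(c) not (non-exempt) — holds.
(3) = F AND T AND T = false.
So Overall is not satisfied (F OR F OR F).

No — not required.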